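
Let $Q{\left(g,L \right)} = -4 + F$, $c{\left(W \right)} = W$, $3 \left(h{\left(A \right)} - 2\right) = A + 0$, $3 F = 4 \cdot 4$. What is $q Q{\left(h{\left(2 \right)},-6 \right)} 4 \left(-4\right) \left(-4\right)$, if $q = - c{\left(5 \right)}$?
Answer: $- \frac{1280}{3} \approx -426.67$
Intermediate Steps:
$F = \frac{16}{3}$ ($F = \frac{4 \cdot 4}{3} = \frac{1}{3} \cdot 16 = \frac{16}{3} \approx 5.3333$)
$h{\left(A \right)} = 2 + \frac{A}{3}$ ($h{\left(A \right)} = 2 + \frac{A + 0}{3} = 2 + \frac{A}{3}$)
$Q{\left(g,L \right)} = \frac{4}{3}$ ($Q{\left(g,L \right)} = -4 + \frac{16}{3} = \frac{4}{3}$)
$q = -5$ ($q = \left(-1\right) 5 = -5$)
$q Q{\left(h{\left(2 \right)},-6 \right)} 4 \left(-4\right) \left(-4\right) = \left(-5\right) \frac{4}{3} \cdot 4 \left(-4\right) \left(-4\right) = - \frac{20 \left(\left(-16\right) \left(-4\right)\right)}{3} = \left(- \frac{20}{3}\right) 64 = - \frac{1280}{3}$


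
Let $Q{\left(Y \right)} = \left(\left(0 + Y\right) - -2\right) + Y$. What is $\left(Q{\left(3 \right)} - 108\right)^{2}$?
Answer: $10000$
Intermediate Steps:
$Q{\left(Y \right)} = 2 + 2 Y$ ($Q{\left(Y \right)} = \left(Y + 2\right) + Y = \left(2 + Y\right) + Y = 2 + 2 Y$)
$\left(Q{\left(3 \right)} - 108\right)^{2} = \left(\left(2 + 2 \cdot 3\right) - 108\right)^{2} = \left(\left(2 + 6\right) - 108\right)^{2} = \left(8 - 108\right)^{2} = \left(-100\right)^{2} = 10000$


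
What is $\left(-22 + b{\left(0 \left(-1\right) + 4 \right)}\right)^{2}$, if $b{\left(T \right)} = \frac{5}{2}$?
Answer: $\frac{1521}{4} \approx 380.25$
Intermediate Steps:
$b{\left(T \right)} = \frac{5}{2}$ ($b{\left(T \right)} = 5 \cdot \frac{1}{2} = \frac{5}{2}$)
$\left(-22 + b{\left(0 \left(-1\right) + 4 \right)}\right)^{2} = \left(-22 + \frac{5}{2}\right)^{2} = \left(- \frac{39}{2}\right)^{2} = \frac{1521}{4}$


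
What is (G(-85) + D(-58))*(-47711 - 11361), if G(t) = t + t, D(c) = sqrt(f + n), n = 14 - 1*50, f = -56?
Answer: 10042240 - 118144*I*sqrt(23) ≈ 1.0042e+7 - 5.666e+5*I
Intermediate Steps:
n = -36 (n = 14 - 50 = -36)
D(c) = 2*I*sqrt(23) (D(c) = sqrt(-56 - 36) = sqrt(-92) = 2*I*sqrt(23))
G(t) = 2*t
(G(-85) + D(-58))*(-47711 - 11361) = (2*(-85) + 2*I*sqrt(23))*(-47711 - 11361) = (-170 + 2*I*sqrt(23))*(-59072) = 10042240 - 118144*I*sqrt(23)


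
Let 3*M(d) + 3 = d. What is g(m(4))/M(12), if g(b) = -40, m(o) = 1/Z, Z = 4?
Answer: -40/3 ≈ -13.333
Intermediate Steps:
M(d) = -1 + d/3
m(o) = ¼ (m(o) = 1/4 = ¼)
g(m(4))/M(12) = -40/(-1 + (⅓)*12) = -40/(-1 + 4) = -40/3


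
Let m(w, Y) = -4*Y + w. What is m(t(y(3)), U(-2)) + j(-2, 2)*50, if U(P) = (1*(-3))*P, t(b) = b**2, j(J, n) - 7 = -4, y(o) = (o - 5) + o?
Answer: 127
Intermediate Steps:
y(o) = -5 + 2*o (y(o) = (-5 + o) + o = -5 + 2*o)
j(J, n) = 3 (j(J, n) = 7 - 4 = 3)
U(P) = -3*P
m(w, Y) = w - 4*Y
m(t(y(3)), U(-2)) + j(-2, 2)*50 = ((-5 + 2*3)**2 - (-12)*(-2)) + 3*50 = ((-5 + 6)**2 - 4*6) + 150 = (1**2 - 24) + 150 = (1 - 24) + 150 = -23 + 150 = 127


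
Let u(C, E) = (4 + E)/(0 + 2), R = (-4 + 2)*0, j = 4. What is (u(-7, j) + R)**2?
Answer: 16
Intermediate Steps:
R = 0 (R = -2*0 = 0)
u(C, E) = 2 + E/2 (u(C, E) = (4 + E)/2 = (4 + E)*(1/2) = 2 + E/2)
(u(-7, j) + R)**2 = ((2 + (1/2)*4) + 0)**2 = ((2 + 2) + 0)**2 = (4 + 0)**2 = 4**2 = 16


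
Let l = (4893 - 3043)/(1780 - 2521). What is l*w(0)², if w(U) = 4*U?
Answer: 0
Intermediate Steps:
l = -1850/741 (l = 1850/(-741) = 1850*(-1/741) = -1850/741 ≈ -2.4966)
l*w(0)² = -1850*(4*0)²/741 = -1850/741*0² = -1850/741*0 = 0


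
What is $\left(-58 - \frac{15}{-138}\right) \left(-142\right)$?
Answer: $\frac{189073}{23} \approx 8220.6$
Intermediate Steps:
$\left(-58 - \frac{15}{-138}\right) \left(-142\right) = \left(-58 - - \frac{5}{46}\right) \left(-142\right) = \left(-58 + \frac{5}{46}\right) \left(-142\right) = \left(- \frac{2663}{46}\right) \left(-142\right) = \frac{189073}{23}$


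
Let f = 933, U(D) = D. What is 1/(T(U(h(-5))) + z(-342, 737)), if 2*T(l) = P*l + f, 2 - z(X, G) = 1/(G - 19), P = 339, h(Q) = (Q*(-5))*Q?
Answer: -718/14876243 ≈ -4.8265e-5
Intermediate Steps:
h(Q) = -5*Q² (h(Q) = (-5*Q)*Q = -5*Q²)
z(X, G) = 2 - 1/(-19 + G) (z(X, G) = 2 - 1/(G - 19) = 2 - 1/(-19 + G))
T(l) = 933/2 + 339*l/2 (T(l) = (339*l + 933)/2 = (933 + 339*l)/2 = 933/2 + 339*l/2)
1/(T(U(h(-5))) + z(-342, 737)) = 1/((933/2 + 339*(-5*(-5)²)/2) + (-39 + 2*737)/(-19 + 737)) = 1/((933/2 + 339*(-5*25)/2) + (-39 + 1474)/718) = 1/((933/2 + (339/2)*(-125)) + (1/718)*1435) = 1/((933/2 - 42375/2) + 1435/718) = 1/(-20721 + 1435/718) = 1/(-14876243/718) = -718/14876243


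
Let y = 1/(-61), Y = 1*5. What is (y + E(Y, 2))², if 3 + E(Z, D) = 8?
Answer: 92416/3721 ≈ 24.836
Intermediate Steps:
Y = 5
E(Z, D) = 5 (E(Z, D) = -3 + 8 = 5)
y = -1/61 ≈ -0.016393
(y + E(Y, 2))² = (-1/61 + 5)² = (304/61)² = 92416/3721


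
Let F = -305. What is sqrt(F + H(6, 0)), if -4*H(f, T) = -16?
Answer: I*sqrt(301) ≈ 17.349*I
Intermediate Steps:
H(f, T) = 4 (H(f, T) = -1/4*(-16) = 4)
sqrt(F + H(6, 0)) = sqrt(-305 + 4) = sqrt(-301) = I*sqrt(301)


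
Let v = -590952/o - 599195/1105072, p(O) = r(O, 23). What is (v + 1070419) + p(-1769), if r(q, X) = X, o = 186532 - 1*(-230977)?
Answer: 493876956687042617/461377505648 ≈ 1.0704e+6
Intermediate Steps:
o = 417509 (o = 186532 + 230977 = 417509)
p(O) = 23
v = -903213813799/461377505648 (v = -590952/417509 - 599195/1105072 = -903213813799/461377505648 ≈ -1.9576)
(v + 1070419) + p(-1769) = (-903213813799/461377505648 + 1070419) + 23 = 493866345004412713/461377505648 + 23 = 493876956687042617/461377505648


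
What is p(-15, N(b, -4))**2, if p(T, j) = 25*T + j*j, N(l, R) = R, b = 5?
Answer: 128881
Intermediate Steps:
p(T, j) = j**2 + 25*T (p(T, j) = 25*T + j**2 = j**2 + 25*T)
p(-15, N(b, -4))**2 = ((-4)**2 + 25*(-15))**2 = (16 - 375)**2 = (-359)**2 = 128881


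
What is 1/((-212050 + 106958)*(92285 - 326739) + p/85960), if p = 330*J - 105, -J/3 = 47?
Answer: 17192/423597810082129 ≈ 4.0586e-11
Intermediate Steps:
J = -141 (J = -3*47 = -141)
p = -46635 (p = 330*(-141) - 105 = -46530 - 105 = -46635)
1/((-212050 + 106958)*(92285 - 326739) + p/85960) = 1/((-212050 + 106958)*(92285 - 326739) - 46635/85960) = 1/(-105092*(-234454) - 46635*1/85960) = 1/(24639239768 - 9327/17192) = 1/(423597810082129/17192) = 17192/423597810082129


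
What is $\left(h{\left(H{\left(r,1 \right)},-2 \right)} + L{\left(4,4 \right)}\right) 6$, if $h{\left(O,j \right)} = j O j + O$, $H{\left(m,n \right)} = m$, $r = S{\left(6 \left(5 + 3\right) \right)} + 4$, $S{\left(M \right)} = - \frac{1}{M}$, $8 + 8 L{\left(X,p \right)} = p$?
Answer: $\frac{931}{8} \approx 116.38$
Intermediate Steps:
$L{\left(X,p \right)} = -1 + \frac{p}{8}$
$r = \frac{191}{48}$ ($r = - \frac{1}{6 \left(5 + 3\right)} + 4 = - \frac{1}{6 \cdot 8} + 4 = - \frac{1}{48} + 4 = \frac{191}{48} \approx 3.9792$)
$h{\left(O,j \right)} = O + O j^{2}$ ($h{\left(O,j \right)} = O j j + O = O j^{2} + O = O + O j^{2}$)
$\left(h{\left(H{\left(r,1 \right)},-2 \right)} + L{\left(4,4 \right)}\right) 6 = \left(\frac{191 \left(1 + \left(-2\right)^{2}\right)}{48} + \left(-1 + \frac{1}{8} \cdot 4\right)\right) 6 = \left(\frac{191 \left(1 + 4\right)}{48} + \left(-1 + \frac{1}{2}\right)\right) 6 = \left(\frac{191}{48} \cdot 5 - \frac{1}{2}\right) 6 = \left(\frac{955}{48} - \frac{1}{2}\right) 6 = \frac{931}{48} \cdot 6 = \frac{931}{8}$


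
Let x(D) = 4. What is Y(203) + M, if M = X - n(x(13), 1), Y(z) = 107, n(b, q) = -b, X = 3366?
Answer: 3477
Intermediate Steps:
M = 3370 (M = 3366 - (-1)*4 = 3366 - 1*(-4) = 3366 + 4 = 3370)
Y(203) + M = 107 + 3370 = 3477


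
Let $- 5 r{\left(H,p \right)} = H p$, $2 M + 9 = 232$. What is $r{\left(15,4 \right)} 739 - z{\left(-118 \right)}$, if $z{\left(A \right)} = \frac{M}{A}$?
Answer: $- \frac{2092625}{236} \approx -8867.1$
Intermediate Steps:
$M = \frac{223}{2}$ ($M = - \frac{9}{2} + \frac{1}{2} \cdot 232 = - \frac{9}{2} + 116 = \frac{223}{2} \approx 111.5$)
$r{\left(H,p \right)} = - \frac{H p}{5}$
$z{\left(A \right)} = \frac{223}{2 A}$
$r{\left(15,4 \right)} 739 - z{\left(-118 \right)} = \left(- \frac{1}{5}\right) 15 \cdot 4 \cdot 739 - \frac{223}{2 \left(-118\right)} = \left(-12\right) 739 - \frac{223}{2} \left(- \frac{1}{118}\right) = -8868 - - \frac{223}{236} = -8868 + \frac{223}{236} = - \frac{2092625}{236}$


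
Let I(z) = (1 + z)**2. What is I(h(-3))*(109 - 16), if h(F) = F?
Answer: 372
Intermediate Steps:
I(h(-3))*(109 - 16) = (1 - 3)**2*(109 - 16) = (-2)**2*93 = 4*93 = 372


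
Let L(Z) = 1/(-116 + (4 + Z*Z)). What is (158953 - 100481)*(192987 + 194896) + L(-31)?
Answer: 19255570264825/849 ≈ 2.2680e+10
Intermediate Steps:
L(Z) = 1/(-112 + Z²) (L(Z) = 1/(-116 + (4 + Z²)) = 1/(-112 + Z²))
(158953 - 100481)*(192987 + 194896) + L(-31) = (158953 - 100481)*(192987 + 194896) + 1/(-112 + (-31)²) = 58472*387883 + 1/(-112 + 961) = 22680294776 + 1/849 = 19255570264825/849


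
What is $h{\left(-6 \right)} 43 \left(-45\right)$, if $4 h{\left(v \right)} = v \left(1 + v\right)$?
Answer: $- \frac{29025}{2} \approx -14513.0$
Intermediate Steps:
$h{\left(v \right)} = \frac{v \left(1 + v\right)}{4}$
$h{\left(-6 \right)} 43 \left(-45\right) = \frac{1}{4} \left(-6\right) \left(1 - 6\right) 43 \left(-45\right) = \frac{1}{4} \left(-6\right) \left(-5\right) 43 \left(-45\right) = \frac{15}{2} \cdot 43 \left(-45\right) = \frac{645}{2} \left(-45\right) = - \frac{29025}{2}$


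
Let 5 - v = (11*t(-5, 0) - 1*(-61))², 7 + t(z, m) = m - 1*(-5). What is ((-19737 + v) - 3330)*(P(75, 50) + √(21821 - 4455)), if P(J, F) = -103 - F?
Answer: 3761199 - 24583*√17366 ≈ 5.2165e+5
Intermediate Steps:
t(z, m) = -2 + m (t(z, m) = -7 + (m - 1*(-5)) = -7 + (m + 5) = -7 + (5 + m) = -2 + m)
v = -1516 (v = 5 - (11*(-2 + 0) - 1*(-61))² = 5 - (11*(-2) + 61)² = 5 - (-22 + 61)² = 5 - 1*39² = 5 - 1*1521 = 5 - 1521 = -1516)
((-19737 + v) - 3330)*(P(75, 50) + √(21821 - 4455)) = ((-19737 - 1516) - 3330)*((-103 - 1*50) + √(21821 - 4455)) = (-21253 - 3330)*((-103 - 50) + √17366) = -24583*(-153 + √17366) = 3761199 - 24583*√17366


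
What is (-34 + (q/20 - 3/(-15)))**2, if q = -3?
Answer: 461041/400 ≈ 1152.6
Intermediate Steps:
(-34 + (q/20 - 3/(-15)))**2 = (-34 + (-3/20 - 3/(-15)))**2 = (-34 + (-3*1/20 - 3*(-1/15)))**2 = (-34 + (-3/20 + 1/5))**2 = (-34 + 1/20)**2 = (-679/20)**2 = 461041/400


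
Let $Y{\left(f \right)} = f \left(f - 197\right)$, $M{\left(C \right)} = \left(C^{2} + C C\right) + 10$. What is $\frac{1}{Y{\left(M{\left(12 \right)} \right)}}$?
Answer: $\frac{1}{30098} \approx 3.3225 \cdot 10^{-5}$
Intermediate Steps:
$M{\left(C \right)} = 10 + 2 C^{2}$ ($M{\left(C \right)} = \left(C^{2} + C^{2}\right) + 10 = 2 C^{2} + 10 = 10 + 2 C^{2}$)
$Y{\left(f \right)} = f \left(-197 + f\right)$
$\frac{1}{Y{\left(M{\left(12 \right)} \right)}} = \frac{1}{\left(10 + 2 \cdot 12^{2}\right) \left(-197 + \left(10 + 2 \cdot 12^{2}\right)\right)} = \frac{1}{\left(10 + 2 \cdot 144\right) \left(-197 + \left(10 + 2 \cdot 144\right)\right)} = \frac{1}{\left(10 + 288\right) \left(-197 + \left(10 + 288\right)\right)} = \frac{1}{298 \left(-197 + 298\right)} = \frac{1}{298 \cdot 101} = \frac{1}{30098}$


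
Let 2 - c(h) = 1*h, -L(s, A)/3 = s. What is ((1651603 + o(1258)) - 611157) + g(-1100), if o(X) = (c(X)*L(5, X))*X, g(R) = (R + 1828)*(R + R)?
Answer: 23139566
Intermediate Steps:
L(s, A) = -3*s
c(h) = 2 - h
g(R) = 2*R*(1828 + R) (g(R) = (1828 + R)*(2*R) = 2*R*(1828 + R))
o(X) = X*(-30 + 15*X) (o(X) = ((2 - X)*(-3*5))*X = ((2 - X)*(-15))*X = (-30 + 15*X)*X = X*(-30 + 15*X))
((1651603 + o(1258)) - 611157) + g(-1100) = ((1651603 + 15*1258*(-2 + 1258)) - 611157) + 2*(-1100)*(1828 - 1100) = ((1651603 + 15*1258*1256) - 611157) + 2*(-1100)*728 = ((1651603 + 23700720) - 611157) - 1601600 = (25352323 - 611157) - 1601600 = 24741166 - 1601600 = 23139566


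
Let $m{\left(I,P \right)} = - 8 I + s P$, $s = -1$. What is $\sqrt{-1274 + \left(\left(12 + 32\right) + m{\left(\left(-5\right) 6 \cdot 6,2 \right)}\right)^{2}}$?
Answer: $5 \sqrt{87802} \approx 1481.6$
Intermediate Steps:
$m{\left(I,P \right)} = - P - 8 I$ ($m{\left(I,P \right)} = - 8 I - P = - P - 8 I$)
$\sqrt{-1274 + \left(\left(12 + 32\right) + m{\left(\left(-5\right) 6 \cdot 6,2 \right)}\right)^{2}} = \sqrt{-1274 + \left(\left(12 + 32\right) - \left(2 + 8 \left(-5\right) 6 \cdot 6\right)\right)^{2}} = \sqrt{-1274 + \left(44 - \left(2 + 8 \left(\left(-30\right) 6\right)\right)\right)^{2}} = \sqrt{-1274 + \left(44 - -1438\right)^{2}} = \sqrt{-1274 + \left(44 + \left(-2 + 1440\right)\right)^{2}} = \sqrt{-1274 + \left(44 + 1438\right)^{2}} = \sqrt{-1274 + 1482^{2}} = \sqrt{-1274 + 2196324} = \sqrt{2195050} = 5 \sqrt{87802}$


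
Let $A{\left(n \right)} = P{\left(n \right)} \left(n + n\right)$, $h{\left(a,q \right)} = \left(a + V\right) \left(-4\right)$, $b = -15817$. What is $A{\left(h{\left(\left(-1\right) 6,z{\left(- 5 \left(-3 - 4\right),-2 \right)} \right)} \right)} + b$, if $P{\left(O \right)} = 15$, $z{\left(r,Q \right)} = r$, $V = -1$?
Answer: $-14977$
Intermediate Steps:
$h{\left(a,q \right)} = 4 - 4 a$ ($h{\left(a,q \right)} = \left(a - 1\right) \left(-4\right) = \left(-1 + a\right) \left(-4\right) = 4 - 4 a$)
$A{\left(n \right)} = 30 n$ ($A{\left(n \right)} = 15 \left(n + n\right) = 15 \cdot 2 n = 30 n$)
$A{\left(h{\left(\left(-1\right) 6,z{\left(- 5 \left(-3 - 4\right),-2 \right)} \right)} \right)} + b = 30 \left(4 - 4 \left(\left(-1\right) 6\right)\right) - 15817 = 30 \left(4 - -24\right) - 15817 = 30 \left(4 + 24\right) - 15817 = 30 \cdot 28 - 15817 = 840 - 15817 = -14977$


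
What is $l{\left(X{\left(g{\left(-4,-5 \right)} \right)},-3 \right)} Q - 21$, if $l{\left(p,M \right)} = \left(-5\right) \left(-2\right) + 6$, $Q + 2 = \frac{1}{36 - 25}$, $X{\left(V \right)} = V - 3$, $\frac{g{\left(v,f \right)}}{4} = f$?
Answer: $- \frac{567}{11} \approx -51.545$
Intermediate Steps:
$g{\left(v,f \right)} = 4 f$
$X{\left(V \right)} = -3 + V$
$Q = - \frac{21}{11}$ ($Q = -2 + \frac{1}{36 - 25} = -2 + \frac{1}{11} = - \frac{21}{11} \approx -1.9091$)
$l{\left(p,M \right)} = 16$ ($l{\left(p,M \right)} = 10 + 6 = 16$)
$l{\left(X{\left(g{\left(-4,-5 \right)} \right)},-3 \right)} Q - 21 = 16 \left(- \frac{21}{11}\right) - 21 = - \frac{336}{11} - 21 = - \frac{567}{11}$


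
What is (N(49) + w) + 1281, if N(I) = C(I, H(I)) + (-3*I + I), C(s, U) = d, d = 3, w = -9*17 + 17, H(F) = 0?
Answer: 1050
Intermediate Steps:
w = -136 (w = -153 + 17 = -136)
C(s, U) = 3
N(I) = 3 - 2*I (N(I) = 3 + (-3*I + I) = 3 - 2*I)
(N(49) + w) + 1281 = ((3 - 2*49) - 136) + 1281 = ((3 - 98) - 136) + 1281 = (-95 - 136) + 1281 = -231 + 1281 = 1050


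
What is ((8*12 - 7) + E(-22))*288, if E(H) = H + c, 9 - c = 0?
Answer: 21888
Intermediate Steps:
c = 9 (c = 9 - 1*0 = 9 + 0 = 9)
E(H) = 9 + H (E(H) = H + 9 = 9 + H)
((8*12 - 7) + E(-22))*288 = ((8*12 - 7) + (9 - 22))*288 = ((96 - 7) - 13)*288 = (89 - 13)*288 = 76*288 = 21888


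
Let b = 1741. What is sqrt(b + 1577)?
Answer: sqrt(3318) ≈ 57.602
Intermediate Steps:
sqrt(b + 1577) = sqrt(1741 + 1577) = sqrt(3318)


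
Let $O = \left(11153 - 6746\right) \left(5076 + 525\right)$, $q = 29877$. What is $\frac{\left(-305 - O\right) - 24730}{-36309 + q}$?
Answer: $\frac{4118107}{1072} \approx 3841.5$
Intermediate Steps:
$O = 24683607$ ($O = 4407 \cdot 5601 = 24683607$)
$\frac{\left(-305 - O\right) - 24730}{-36309 + q} = \frac{\left(-305 - 24683607\right) - 24730}{-36309 + 29877} = \frac{\left(-305 - 24683607\right) - 24730}{-6432} = \left(-24683912 - 24730\right) \left(- \frac{1}{6432}\right) = \left(-24708642\right) \left(- \frac{1}{6432}\right) = \frac{4118107}{1072}$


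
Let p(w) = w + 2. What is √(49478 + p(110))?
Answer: 3*√5510 ≈ 222.69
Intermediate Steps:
p(w) = 2 + w
√(49478 + p(110)) = √(49478 + (2 + 110)) = √(49478 + 112) = √49590 = 3*√5510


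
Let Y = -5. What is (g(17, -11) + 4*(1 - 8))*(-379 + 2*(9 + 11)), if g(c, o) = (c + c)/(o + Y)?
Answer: 81699/8 ≈ 10212.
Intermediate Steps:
g(c, o) = 2*c/(-5 + o) (g(c, o) = (c + c)/(o - 5) = (2*c)/(-5 + o) = 2*c/(-5 + o))
(g(17, -11) + 4*(1 - 8))*(-379 + 2*(9 + 11)) = (2*17/(-5 - 11) + 4*(1 - 8))*(-379 + 2*(9 + 11)) = (2*17/(-16) + 4*(-7))*(-379 + 2*20) = (2*17*(-1/16) - 28)*(-379 + 40) = (-17/8 - 28)*(-339) = -241/8*(-339) = 81699/8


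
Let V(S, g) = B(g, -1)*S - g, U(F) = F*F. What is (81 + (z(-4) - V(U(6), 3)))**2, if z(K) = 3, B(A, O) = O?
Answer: 15129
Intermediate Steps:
U(F) = F**2
V(S, g) = -S - g
(81 + (z(-4) - V(U(6), 3)))**2 = (81 + (3 - (-1*6**2 - 1*3)))**2 = (81 + (3 - (-1*36 - 3)))**2 = (81 + (3 - (-36 - 3)))**2 = (81 + (3 - 1*(-39)))**2 = (81 + (3 + 39))**2 = (81 + 42)**2 = 123**2 = 15129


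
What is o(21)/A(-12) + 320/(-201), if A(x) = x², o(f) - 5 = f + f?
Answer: -12211/9648 ≈ -1.2657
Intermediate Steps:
o(f) = 5 + 2*f (o(f) = 5 + (f + f) = 5 + 2*f)
o(21)/A(-12) + 320/(-201) = (5 + 2*21)/((-12)²) + 320/(-201) = (5 + 42)/144 + 320*(-1/201) = 47*(1/144) - 320/201 = 47/144 - 320/201 = -12211/9648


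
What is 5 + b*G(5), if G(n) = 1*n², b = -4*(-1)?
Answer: 105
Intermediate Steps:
b = 4
G(n) = n²
5 + b*G(5) = 5 + 4*5² = 5 + 4*25 = 5 + 100 = 105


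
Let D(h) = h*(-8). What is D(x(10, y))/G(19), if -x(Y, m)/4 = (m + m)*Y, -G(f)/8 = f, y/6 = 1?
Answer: -480/19 ≈ -25.263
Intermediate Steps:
y = 6 (y = 6*1 = 6)
G(f) = -8*f
x(Y, m) = -8*Y*m (x(Y, m) = -4*(m + m)*Y = -4*2*m*Y = -8*Y*m)
D(h) = -8*h
D(x(10, y))/G(19) = (-(-64)*10*6)/((-8*19)) = -8*(-480)/(-152) = 3840*(-1/152) = -480/19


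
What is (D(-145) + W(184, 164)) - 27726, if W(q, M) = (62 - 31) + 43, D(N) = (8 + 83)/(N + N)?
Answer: -8019171/290 ≈ -27652.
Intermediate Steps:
D(N) = 91/(2*N) (D(N) = 91/((2*N)) = 91*(1/(2*N)) = 91/(2*N))
W(q, M) = 74 (W(q, M) = 31 + 43 = 74)
(D(-145) + W(184, 164)) - 27726 = ((91/2)/(-145) + 74) - 27726 = ((91/2)*(-1/145) + 74) - 27726 = (-91/290 + 74) - 27726 = 21369/290 - 27726 = -8019171/290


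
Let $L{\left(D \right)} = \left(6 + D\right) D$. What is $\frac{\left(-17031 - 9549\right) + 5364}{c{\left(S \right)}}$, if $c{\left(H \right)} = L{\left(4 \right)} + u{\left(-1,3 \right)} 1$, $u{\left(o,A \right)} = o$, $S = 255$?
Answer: $-544$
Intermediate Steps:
$L{\left(D \right)} = D \left(6 + D\right)$
$c{\left(H \right)} = 39$ ($c{\left(H \right)} = 4 \left(6 + 4\right) - 1 = 4 \cdot 10 - 1 = 40 - 1 = 39$)
$\frac{\left(-17031 - 9549\right) + 5364}{c{\left(S \right)}} = \frac{\left(-17031 - 9549\right) + 5364}{39} = \left(-26580 + 5364\right) \frac{1}{39} = \left(-21216\right) \frac{1}{39} = -544$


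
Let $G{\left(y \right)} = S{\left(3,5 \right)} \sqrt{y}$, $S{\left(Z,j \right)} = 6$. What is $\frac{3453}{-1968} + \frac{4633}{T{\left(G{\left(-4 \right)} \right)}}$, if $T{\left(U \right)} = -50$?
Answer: $- \frac{1548399}{16400} \approx -94.415$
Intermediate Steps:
$G{\left(y \right)} = 6 \sqrt{y}$
$\frac{3453}{-1968} + \frac{4633}{T{\left(G{\left(-4 \right)} \right)}} = \frac{3453}{-1968} + \frac{4633}{-50} = 3453 \left(- \frac{1}{1968}\right) + 4633 \left(- \frac{1}{50}\right) = - \frac{1151}{656} - \frac{4633}{50} = - \frac{1548399}{16400}$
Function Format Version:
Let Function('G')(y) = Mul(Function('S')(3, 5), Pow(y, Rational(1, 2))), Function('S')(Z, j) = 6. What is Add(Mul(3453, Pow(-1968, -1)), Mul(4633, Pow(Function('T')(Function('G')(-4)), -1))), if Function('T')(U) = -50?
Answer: Rational(-1548399, 16400) ≈ -94.415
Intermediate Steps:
Function('G')(y) = Mul(6, Pow(y, Rational(1, 2)))
Add(Mul(3453, Pow(-1968, -1)), Mul(4633, Pow(Function('T')(Function('G')(-4)), -1))) = Add(Mul(3453, Pow(-1968, -1)), Mul(4633, Pow(-50, -1))) = Add(Mul(3453, Rational(-1, 1968)), Mul(4633, Rational(-1, 50))) = Add(Rational(-1151, 656), Rational(-4633, 50)) = Rational(-1548399, 16400)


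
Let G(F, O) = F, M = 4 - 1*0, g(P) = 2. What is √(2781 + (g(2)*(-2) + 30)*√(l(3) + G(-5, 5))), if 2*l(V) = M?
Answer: √(2781 + 26*I*√3) ≈ 52.737 + 0.427*I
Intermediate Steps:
M = 4 (M = 4 + 0 = 4)
l(V) = 2 (l(V) = (½)*4 = 2)
√(2781 + (g(2)*(-2) + 30)*√(l(3) + G(-5, 5))) = √(2781 + (2*(-2) + 30)*√(2 - 5)) = √(2781 + (-4 + 30)*√(-3)) = √(2781 + 26*(I*√3)) = √(2781 + 26*I*√3)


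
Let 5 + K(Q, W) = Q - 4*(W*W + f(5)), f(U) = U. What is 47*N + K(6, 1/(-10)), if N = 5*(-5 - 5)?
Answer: -59226/25 ≈ -2369.0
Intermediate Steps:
N = -50 (N = 5*(-10) = -50)
K(Q, W) = -25 + Q - 4*W² (K(Q, W) = -5 + (Q - 4*(W*W + 5)) = -5 + (Q - 4*(W² + 5)) = -5 + (Q - 4*(5 + W²)) = -5 + (Q + (-20 - 4*W²)) = -5 + (-20 + Q - 4*W²) = -25 + Q - 4*W²)
47*N + K(6, 1/(-10)) = 47*(-50) + (-25 + 6 - 4*(1/(-10))²) = -2350 + (-25 + 6 - 4*(-⅒)²) = -2350 + (-25 + 6 - 4*1/100) = -2350 + (-25 + 6 - 1/25) = -2350 - 476/25 = -59226/25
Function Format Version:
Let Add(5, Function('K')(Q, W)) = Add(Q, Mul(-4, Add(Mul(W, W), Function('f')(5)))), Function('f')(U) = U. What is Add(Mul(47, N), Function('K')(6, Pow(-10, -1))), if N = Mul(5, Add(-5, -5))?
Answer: Rational(-59226, 25) ≈ -2369.0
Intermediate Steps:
N = -50 (N = Mul(5, -10) = -50)
Function('K')(Q, W) = Add(-25, Q, Mul(-4, Pow(W, 2))) (Function('K')(Q, W) = Add(-5, Add(Q, Mul(-4, Add(Mul(W, W), 5)))) = Add(-5, Add(Q, Mul(-4, Add(Pow(W, 2), 5)))) = Add(-5, Add(Q, Mul(-4, Add(5, Pow(W, 2))))) = Add(-5, Add(Q, Add(-20, Mul(-4, Pow(W, 2))))) = Add(-5, Add(-20, Q, Mul(-4, Pow(W, 2)))) = Add(-25, Q, Mul(-4, Pow(W, 2))))
Add(Mul(47, N), Function('K')(6, Pow(-10, -1))) = Add(Mul(47, -50), Add(-25, 6, Mul(-4, Pow(Pow(-10, -1), 2)))) = Add(-2350, Add(-25, 6, Mul(-4, Pow(Rational(-1, 10), 2)))) = Add(-2350, Add(-25, 6, Mul(-4, Rational(1, 100)))) = Add(-2350, Add(-25, 6, Rational(-1, 25))) = Add(-2350, Rational(-476, 25)) = Rational(-59226, 25)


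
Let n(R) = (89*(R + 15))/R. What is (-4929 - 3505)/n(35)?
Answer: -29519/445 ≈ -66.335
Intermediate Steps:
n(R) = (1335 + 89*R)/R (n(R) = (89*(15 + R))/R = (1335 + 89*R)/R)
(-4929 - 3505)/n(35) = (-4929 - 3505)/(89 + 1335/35) = -8434/(89 + 1335*(1/35)) = -8434/(89 + 267/7) = -8434/890/7 = -8434*7/890 = -29519/445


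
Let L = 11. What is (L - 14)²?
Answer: 9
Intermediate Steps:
(L - 14)² = (11 - 14)² = (-3)² = 9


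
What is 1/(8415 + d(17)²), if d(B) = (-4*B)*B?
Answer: 1/1344751 ≈ 7.4363e-7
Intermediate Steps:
d(B) = -4*B²
1/(8415 + d(17)²) = 1/(8415 + (-4*17²)²) = 1/(8415 + (-4*289)²) = 1/(8415 + (-1156)²) = 1/(8415 + 1336336) = 1/1344751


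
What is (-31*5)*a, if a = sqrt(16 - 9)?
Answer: -155*sqrt(7) ≈ -410.09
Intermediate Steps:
a = sqrt(7) ≈ 2.6458
(-31*5)*a = (-31*5)*sqrt(7) = -155*sqrt(7)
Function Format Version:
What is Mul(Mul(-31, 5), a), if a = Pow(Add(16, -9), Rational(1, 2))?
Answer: Mul(-155, Pow(7, Rational(1, 2))) ≈ -410.09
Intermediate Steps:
a = Pow(7, Rational(1, 2)) ≈ 2.6458
Mul(Mul(-31, 5), a) = Mul(Mul(-31, 5), Pow(7, Rational(1, 2))) = Mul(-155, Pow(7, Rational(1, 2)))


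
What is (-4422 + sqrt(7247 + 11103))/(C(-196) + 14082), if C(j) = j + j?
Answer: -2211/6845 + sqrt(734)/2738 ≈ -0.31311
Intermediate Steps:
C(j) = 2*j
(-4422 + sqrt(7247 + 11103))/(C(-196) + 14082) = (-4422 + sqrt(7247 + 11103))/(2*(-196) + 14082) = (-4422 + sqrt(18350))/(-392 + 14082) = (-4422 + 5*sqrt(734))/13690 = (-4422 + 5*sqrt(734))*(1/13690) = -2211/6845 + sqrt(734)/2738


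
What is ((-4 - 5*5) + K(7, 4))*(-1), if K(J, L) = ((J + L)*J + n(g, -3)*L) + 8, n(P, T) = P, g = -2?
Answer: -48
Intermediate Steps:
K(J, L) = 8 - 2*L + J*(J + L) (K(J, L) = ((J + L)*J - 2*L) + 8 = (J*(J + L) - 2*L) + 8 = (-2*L + J*(J + L)) + 8 = 8 - 2*L + J*(J + L))
((-4 - 5*5) + K(7, 4))*(-1) = ((-4 - 5*5) + (8 + 7² - 2*4 + 7*4))*(-1) = ((-4 - 25) + (8 + 49 - 8 + 28))*(-1) = (-29 + 77)*(-1) = 48*(-1) = -48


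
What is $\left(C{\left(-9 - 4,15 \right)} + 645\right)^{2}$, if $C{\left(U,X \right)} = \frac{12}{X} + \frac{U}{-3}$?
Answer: $\frac{95101504}{225} \approx 4.2267 \cdot 10^{5}$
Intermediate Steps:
$C{\left(U,X \right)} = \frac{12}{X} - \frac{U}{3}$ ($C{\left(U,X \right)} = \frac{12}{X} + U \left(- \frac{1}{3}\right) = \frac{12}{X} - \frac{U}{3}$)
$\left(C{\left(-9 - 4,15 \right)} + 645\right)^{2} = \left(\left(\frac{12}{15} - \frac{-9 - 4}{3}\right) + 645\right)^{2} = \left(\left(12 \cdot \frac{1}{15} - - \frac{13}{3}\right) + 645\right)^{2} = \left(\left(\frac{4}{5} + \frac{13}{3}\right) + 645\right)^{2} = \left(\frac{77}{15} + 645\right)^{2} = \left(\frac{9752}{15}\right)^{2} = \frac{95101504}{225}$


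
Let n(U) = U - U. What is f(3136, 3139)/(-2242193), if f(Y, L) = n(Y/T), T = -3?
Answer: 0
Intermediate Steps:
n(U) = 0
f(Y, L) = 0
f(3136, 3139)/(-2242193) = 0/(-2242193) = 0*(-1/2242193) = 0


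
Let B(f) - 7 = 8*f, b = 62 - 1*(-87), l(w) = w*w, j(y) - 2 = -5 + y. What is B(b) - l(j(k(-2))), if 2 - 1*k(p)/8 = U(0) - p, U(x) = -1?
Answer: 1174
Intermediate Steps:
k(p) = 24 + 8*p (k(p) = 16 - 8*(-1 - p) = 16 + (8 + 8*p) = 24 + 8*p)
j(y) = -3 + y (j(y) = 2 + (-5 + y) = -3 + y)
l(w) = w**2
b = 149 (b = 62 + 87 = 149)
B(f) = 7 + 8*f
B(b) - l(j(k(-2))) = (7 + 8*149) - (-3 + (24 + 8*(-2)))**2 = (7 + 1192) - (-3 + (24 - 16))**2 = 1199 - (-3 + 8)**2 = 1199 - 1*5**2 = 1199 - 1*25 = 1199 - 25 = 1174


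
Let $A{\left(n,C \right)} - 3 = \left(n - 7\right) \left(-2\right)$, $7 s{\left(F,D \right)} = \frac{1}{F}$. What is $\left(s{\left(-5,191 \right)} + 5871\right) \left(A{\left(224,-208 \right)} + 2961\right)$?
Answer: $\frac{103974904}{7} \approx 1.4854 \cdot 10^{7}$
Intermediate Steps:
$s{\left(F,D \right)} = \frac{1}{7 F}$
$A{\left(n,C \right)} = 17 - 2 n$ ($A{\left(n,C \right)} = 3 + \left(n - 7\right) \left(-2\right) = 3 + \left(-7 + n\right) \left(-2\right) = 3 - \left(-14 + 2 n\right) = 17 - 2 n$)
$\left(s{\left(-5,191 \right)} + 5871\right) \left(A{\left(224,-208 \right)} + 2961\right) = \left(\frac{1}{7 \left(-5\right)} + 5871\right) \left(\left(17 - 448\right) + 2961\right) = \left(\frac{1}{7} \left(- \frac{1}{5}\right) + 5871\right) \left(\left(17 - 448\right) + 2961\right) = \left(- \frac{1}{35} + 5871\right) \left(-431 + 2961\right) = \frac{205484}{35} \cdot 2530 = \frac{103974904}{7}$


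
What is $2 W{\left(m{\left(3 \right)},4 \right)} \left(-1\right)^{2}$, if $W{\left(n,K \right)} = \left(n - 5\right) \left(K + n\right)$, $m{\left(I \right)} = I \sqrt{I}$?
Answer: $14 - 6 \sqrt{3} \approx 3.6077$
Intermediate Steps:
$m{\left(I \right)} = I^{\frac{3}{2}}$
$W{\left(n,K \right)} = \left(-5 + n\right) \left(K + n\right)$
$2 W{\left(m{\left(3 \right)},4 \right)} \left(-1\right)^{2} = 2 \left(\left(3^{\frac{3}{2}}\right)^{2} - 20 - 5 \cdot 3^{\frac{3}{2}} + 4 \cdot 3^{\frac{3}{2}}\right) \left(-1\right)^{2} = 2 \left(\left(3 \sqrt{3}\right)^{2} - 20 - 5 \cdot 3 \sqrt{3} + 4 \cdot 3 \sqrt{3}\right) 1 = 2 \left(27 - 20 - 15 \sqrt{3} + 12 \sqrt{3}\right) 1 = 2 \left(7 - 3 \sqrt{3}\right) 1 = \left(14 - 6 \sqrt{3}\right) 1 = 14 - 6 \sqrt{3}$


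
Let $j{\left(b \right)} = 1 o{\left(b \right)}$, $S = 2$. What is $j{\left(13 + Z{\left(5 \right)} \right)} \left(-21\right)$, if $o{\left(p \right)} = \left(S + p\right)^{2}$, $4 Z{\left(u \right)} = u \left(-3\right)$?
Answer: $- \frac{42525}{16} \approx -2657.8$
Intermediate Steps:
$Z{\left(u \right)} = - \frac{3 u}{4}$ ($Z{\left(u \right)} = \frac{u \left(-3\right)}{4} = \frac{\left(-3\right) u}{4} = - \frac{3 u}{4}$)
$o{\left(p \right)} = \left(2 + p\right)^{2}$
$j{\left(b \right)} = \left(2 + b\right)^{2}$ ($j{\left(b \right)} = 1 \left(2 + b\right)^{2} = \left(2 + b\right)^{2}$)
$j{\left(13 + Z{\left(5 \right)} \right)} \left(-21\right) = \left(2 + \left(13 - \frac{15}{4}\right)\right)^{2} \left(-21\right) = \left(2 + \frac{37}{4}\right)^{2} \left(-21\right) = \left(\frac{45}{4}\right)^{2} \left(-21\right) = \frac{2025}{16} \left(-21\right) = - \frac{42525}{16}$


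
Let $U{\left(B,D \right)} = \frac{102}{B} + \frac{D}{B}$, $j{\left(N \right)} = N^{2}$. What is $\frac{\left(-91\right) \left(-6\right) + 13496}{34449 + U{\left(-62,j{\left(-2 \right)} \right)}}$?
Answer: $\frac{217651}{533933} \approx 0.40764$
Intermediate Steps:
$\frac{\left(-91\right) \left(-6\right) + 13496}{34449 + U{\left(-62,j{\left(-2 \right)} \right)}} = \frac{\left(-91\right) \left(-6\right) + 13496}{34449 + \frac{102 + \left(-2\right)^{2}}{-62}} = \frac{546 + 13496}{34449 - \frac{102 + 4}{62}} = \frac{14042}{34449 - \frac{53}{31}} = \frac{14042}{\frac{1067866}{31}} = 14042 \cdot \frac{31}{1067866} = \frac{217651}{533933}$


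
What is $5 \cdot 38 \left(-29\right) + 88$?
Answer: $-5422$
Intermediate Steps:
$5 \cdot 38 \left(-29\right) + 88 = 190 \left(-29\right) + 88 = -5510 + 88 = -5422$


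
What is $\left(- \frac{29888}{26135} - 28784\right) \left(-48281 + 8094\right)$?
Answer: $\frac{30232669169136}{26135} \approx 1.1568 \cdot 10^{9}$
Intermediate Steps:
$\left(- \frac{29888}{26135} - 28784\right) \left(-48281 + 8094\right) = \left(\left(-29888\right) \frac{1}{26135} - 28784\right) \left(-40187\right) = \left(- \frac{29888}{26135} - 28784\right) \left(-40187\right) = \left(- \frac{752299728}{26135}\right) \left(-40187\right) = \frac{30232669169136}{26135}$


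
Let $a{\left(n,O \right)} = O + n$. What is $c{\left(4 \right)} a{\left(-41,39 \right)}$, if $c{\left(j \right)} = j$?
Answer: $-8$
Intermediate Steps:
$c{\left(4 \right)} a{\left(-41,39 \right)} = 4 \left(39 - 41\right) = 4 \left(-2\right) = -8$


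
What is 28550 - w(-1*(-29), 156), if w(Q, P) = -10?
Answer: 28560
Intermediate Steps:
28550 - w(-1*(-29), 156) = 28550 - 1*(-10) = 28550 + 10 = 28560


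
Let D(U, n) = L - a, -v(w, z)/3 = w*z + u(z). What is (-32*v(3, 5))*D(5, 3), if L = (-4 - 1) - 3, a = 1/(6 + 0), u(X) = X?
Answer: -15680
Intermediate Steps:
a = ⅙ (a = 1/6 = ⅙ ≈ 0.16667)
v(w, z) = -3*z - 3*w*z (v(w, z) = -3*(w*z + z) = -3*(z + w*z) = -3*z - 3*w*z)
L = -8 (L = -5 - 3 = -8)
D(U, n) = -49/6 (D(U, n) = -8 - 1*⅙ = -8 - ⅙ = -49/6)
(-32*v(3, 5))*D(5, 3) = -96*5*(-1 - 1*3)*(-49/6) = -96*5*(-1 - 3)*(-49/6) = -96*5*(-4)*(-49/6) = -32*(-60)*(-49/6) = 1920*(-49/6) = -15680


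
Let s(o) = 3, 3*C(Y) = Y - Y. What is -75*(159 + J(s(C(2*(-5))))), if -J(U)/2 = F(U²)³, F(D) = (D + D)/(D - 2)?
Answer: -3215475/343 ≈ -9374.6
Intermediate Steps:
C(Y) = 0 (C(Y) = (Y - Y)/3 = (⅓)*0 = 0)
F(D) = 2*D/(-2 + D) (F(D) = (2*D)/(-2 + D) = 2*D/(-2 + D))
J(U) = -16*U⁶/(-2 + U²)³ (J(U) = -2*8*U⁶/(-2 + U²)³ = -16*U⁶/(-2 + U²)³)
-75*(159 + J(s(C(2*(-5))))) = -75*(159 - 16*3⁶/(-2 + 3²)³) = -75*(159 - 16*729/(-2 + 9)³) = -75*(159 - 16*729/7³) = -75*(159 - 16*729*1/343) = -75*(159 - 11664/343) = -75*42873/343 = -3215475/343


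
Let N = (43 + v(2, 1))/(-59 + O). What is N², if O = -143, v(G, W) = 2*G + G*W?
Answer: 2401/40804 ≈ 0.058842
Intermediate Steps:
N = -49/202 (N = (43 + 2*(2 + 1))/(-59 - 143) = (43 + 2*3)/(-202) = (43 + 6)*(-1/202) = 49*(-1/202) = -49/202 ≈ -0.24257)
N² = (-49/202)² = 2401/40804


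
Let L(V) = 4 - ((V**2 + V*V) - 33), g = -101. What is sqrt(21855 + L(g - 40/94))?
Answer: 5*sqrt(116434)/47 ≈ 36.300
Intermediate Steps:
L(V) = 37 - 2*V**2 (L(V) = 4 - ((V**2 + V**2) - 33) = 4 - (2*V**2 - 33) = 4 - (-33 + 2*V**2) = 4 + (33 - 2*V**2) = 37 - 2*V**2)
sqrt(21855 + L(g - 40/94)) = sqrt(21855 + (37 - 2*(-101 - 40/94)**2)) = sqrt(21855 + (37 - 2*(-101 - 40*1/94)**2)) = sqrt(21855 + (37 - 2*(-101 - 20/47)**2)) = sqrt(21855 + (37 - 2*(-4767/47)**2)) = sqrt(21855 + (37 - 2*22724289/2209)) = sqrt(21855 + (37 - 45448578/2209)) = sqrt(21855 - 45366845/2209) = sqrt(2910850/2209) = 5*sqrt(116434)/47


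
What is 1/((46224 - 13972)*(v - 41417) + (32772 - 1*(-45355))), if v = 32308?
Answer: -1/293705341 ≈ -3.4048e-9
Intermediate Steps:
1/((46224 - 13972)*(v - 41417) + (32772 - 1*(-45355))) = 1/((46224 - 13972)*(32308 - 41417) + (32772 - 1*(-45355))) = 1/(32252*(-9109) + (32772 + 45355)) = 1/(-293783468 + 78127) = 1/(-293705341) = -1/293705341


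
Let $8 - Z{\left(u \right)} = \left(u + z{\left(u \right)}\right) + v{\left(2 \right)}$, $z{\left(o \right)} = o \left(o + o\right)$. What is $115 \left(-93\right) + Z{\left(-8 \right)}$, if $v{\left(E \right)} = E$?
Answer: $-10809$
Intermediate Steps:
$z{\left(o \right)} = 2 o^{2}$ ($z{\left(o \right)} = o 2 o = 2 o^{2}$)
$Z{\left(u \right)} = 6 - u - 2 u^{2}$ ($Z{\left(u \right)} = 8 - \left(\left(u + 2 u^{2}\right) + 2\right) = 8 - \left(2 + u + 2 u^{2}\right) = 6 - u - 2 u^{2}$)
$115 \left(-93\right) + Z{\left(-8 \right)} = 115 \left(-93\right) - \left(-14 + 128\right) = -10695 + \left(6 + 8 - 128\right) = -10695 - 114 = -10809$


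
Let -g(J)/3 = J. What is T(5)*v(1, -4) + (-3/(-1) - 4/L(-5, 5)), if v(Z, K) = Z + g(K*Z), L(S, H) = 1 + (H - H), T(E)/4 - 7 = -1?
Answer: 311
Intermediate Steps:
T(E) = 24 (T(E) = 28 + 4*(-1) = 28 - 4 = 24)
g(J) = -3*J
L(S, H) = 1 (L(S, H) = 1 + 0 = 1)
v(Z, K) = Z - 3*K*Z
T(5)*v(1, -4) + (-3/(-1) - 4/L(-5, 5)) = 24*(1*(1 - 3*(-4))) + (-3/(-1) - 4/1) = 24*(1*(1 + 12)) + (-3*(-1) - 4*1) = 24*(1*13) + (3 - 4) = 24*13 - 1 = 312 - 1 = 311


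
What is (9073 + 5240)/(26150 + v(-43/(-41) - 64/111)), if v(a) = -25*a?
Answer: 65138463/118954925 ≈ 0.54759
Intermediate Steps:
(9073 + 5240)/(26150 + v(-43/(-41) - 64/111)) = (9073 + 5240)/(26150 - 25*(-43/(-41) - 64/111)) = 14313/(26150 - 25*(-43*(-1/41) - 64*1/111)) = 14313/(26150 - 25*(43/41 - 64/111)) = 14313/(26150 - 25*2149/4551) = 14313/(26150 - 53725/4551) = 14313/(118954925/4551) = 14313*(4551/118954925) = 65138463/118954925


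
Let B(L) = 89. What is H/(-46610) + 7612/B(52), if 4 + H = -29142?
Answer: 3028723/35155 ≈ 86.153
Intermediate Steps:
H = -29146 (H = -4 - 29142 = -29146)
H/(-46610) + 7612/B(52) = -29146/(-46610) + 7612/89 = -29146*(-1/46610) + 7612*(1/89) = 247/395 + 7612/89 = 3028723/35155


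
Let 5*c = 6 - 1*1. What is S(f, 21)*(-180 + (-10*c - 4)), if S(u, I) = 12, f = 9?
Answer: -2328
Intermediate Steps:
c = 1 (c = (6 - 1*1)/5 = (6 - 1)/5 = (1/5)*5 = 1)
S(f, 21)*(-180 + (-10*c - 4)) = 12*(-180 + (-10*1 - 4)) = 12*(-180 + (-10 - 4)) = 12*(-180 - 14) = 12*(-194) = -2328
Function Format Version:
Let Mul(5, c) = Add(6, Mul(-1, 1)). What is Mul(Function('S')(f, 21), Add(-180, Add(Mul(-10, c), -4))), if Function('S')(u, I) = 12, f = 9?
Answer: -2328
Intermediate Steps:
c = 1 (c = Mul(Rational(1, 5), Add(6, Mul(-1, 1))) = Mul(Rational(1, 5), Add(6, -1)) = Mul(Rational(1, 5), 5) = 1)
Mul(Function('S')(f, 21), Add(-180, Add(Mul(-10, c), -4))) = Mul(12, Add(-180, Add(Mul(-10, 1), -4))) = Mul(12, Add(-180, Add(-10, -4))) = Mul(12, Add(-180, -14)) = Mul(12, -194) = -2328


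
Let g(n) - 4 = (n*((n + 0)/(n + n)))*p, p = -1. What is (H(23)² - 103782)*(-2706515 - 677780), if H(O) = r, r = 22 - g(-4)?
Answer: 350362524170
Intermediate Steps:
g(n) = 4 - n/2 (g(n) = 4 + (n*((n + 0)/(n + n)))*(-1) = 4 + (n*(n/((2*n))))*(-1) = 4 + (n*(n*(1/(2*n))))*(-1) = 4 + (n*(½))*(-1) = 4 + (n/2)*(-1) = 4 - n/2)
r = 16 (r = 22 - (4 - ½*(-4)) = 22 - (4 + 2) = 22 - 1*6 = 22 - 6 = 16)
H(O) = 16
(H(23)² - 103782)*(-2706515 - 677780) = (16² - 103782)*(-2706515 - 677780) = (256 - 103782)*(-3384295) = -103526*(-3384295) = 350362524170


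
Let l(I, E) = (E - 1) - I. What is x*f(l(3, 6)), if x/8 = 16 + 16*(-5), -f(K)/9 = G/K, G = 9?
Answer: 20736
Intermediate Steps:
l(I, E) = -1 + E - I (l(I, E) = (-1 + E) - I = -1 + E - I)
f(K) = -81/K
x = -512 (x = 8*(16 + 16*(-5)) = 8*(16 - 80) = 8*(-64) = -512)
x*f(l(3, 6)) = -(-41472)/(-1 + 6 - 1*3) = -(-41472)/(-1 + 6 - 3) = -(-41472)/2 = -512*(-81/2) = 20736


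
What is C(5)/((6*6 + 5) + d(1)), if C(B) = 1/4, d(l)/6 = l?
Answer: 1/188 ≈ 0.0053191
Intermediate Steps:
d(l) = 6*l
C(B) = ¼
C(5)/((6*6 + 5) + d(1)) = (¼)/((6*6 + 5) + 6*1) = (¼)/((36 + 5) + 6) = (¼)/(41 + 6) = (¼)/47 = (1/47)*(¼) = 1/188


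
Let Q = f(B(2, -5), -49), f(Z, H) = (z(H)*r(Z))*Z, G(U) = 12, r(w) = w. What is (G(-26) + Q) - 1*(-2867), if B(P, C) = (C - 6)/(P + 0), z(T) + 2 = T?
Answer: 5345/4 ≈ 1336.3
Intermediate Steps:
z(T) = -2 + T
B(P, C) = (-6 + C)/P
f(Z, H) = Z²*(-2 + H) (f(Z, H) = ((-2 + H)*Z)*Z = (Z*(-2 + H))*Z = Z²*(-2 + H))
Q = -6171/4 (Q = ((-6 - 5)/2)²*(-2 - 49) = ((½)*(-11))²*(-51) = (-11/2)²*(-51) = (121/4)*(-51) = -6171/4 ≈ -1542.8)
(G(-26) + Q) - 1*(-2867) = (12 - 6171/4) - 1*(-2867) = -6123/4 + 2867 = 5345/4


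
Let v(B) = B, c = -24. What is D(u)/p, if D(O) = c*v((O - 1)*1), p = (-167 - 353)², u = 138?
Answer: -411/33800 ≈ -0.012160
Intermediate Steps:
p = 270400 (p = (-520)² = 270400)
D(O) = 24 - 24*O (D(O) = -24*(O - 1) = -24*(-1 + O) = 24 - 24*O)
D(u)/p = (24 - 24*138)/270400 = (24 - 3312)*(1/270400) = -3288*1/270400 = -411/33800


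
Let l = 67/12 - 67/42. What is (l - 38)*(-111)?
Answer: 105709/28 ≈ 3775.3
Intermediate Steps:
l = 335/84 (l = 67*(1/12) - 67*1/42 = 67/12 - 67/42 = 335/84 ≈ 3.9881)
(l - 38)*(-111) = (335/84 - 38)*(-111) = -2857/84*(-111) = 105709/28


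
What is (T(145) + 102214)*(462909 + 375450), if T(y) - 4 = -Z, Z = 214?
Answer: 85515971436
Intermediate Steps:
T(y) = -210 (T(y) = 4 - 1*214 = 4 - 214 = -210)
(T(145) + 102214)*(462909 + 375450) = (-210 + 102214)*(462909 + 375450) = 102004*838359 = 85515971436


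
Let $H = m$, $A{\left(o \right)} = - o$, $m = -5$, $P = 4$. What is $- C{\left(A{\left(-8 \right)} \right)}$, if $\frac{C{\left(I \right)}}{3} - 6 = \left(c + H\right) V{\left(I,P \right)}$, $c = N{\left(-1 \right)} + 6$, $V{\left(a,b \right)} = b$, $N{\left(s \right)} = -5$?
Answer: $30$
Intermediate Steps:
$c = 1$ ($c = -5 + 6 = 1$)
$H = -5$
$C{\left(I \right)} = -30$ ($C{\left(I \right)} = 18 + 3 \left(1 - 5\right) 4 = 18 + 3 \left(\left(-4\right) 4\right) = 18 + 3 \left(-16\right) = 18 - 48 = -30$)
$- C{\left(A{\left(-8 \right)} \right)} = \left(-1\right) \left(-30\right) = 30$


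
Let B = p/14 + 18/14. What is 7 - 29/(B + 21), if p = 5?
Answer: 1813/317 ≈ 5.7192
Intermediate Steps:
B = 23/14 (B = 5/14 + 18/14 = 5*(1/14) + 18*(1/14) = 5/14 + 9/7 = 23/14 ≈ 1.6429)
7 - 29/(B + 21) = 7 - 29/(23/14 + 21) = 7 - 29/(317/14) = 7 + (14/317)*(-29) = 7 - 406/317 = 1813/317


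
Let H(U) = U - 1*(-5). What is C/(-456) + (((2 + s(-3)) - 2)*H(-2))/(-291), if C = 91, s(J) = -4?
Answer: -7003/44232 ≈ -0.15832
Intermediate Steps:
H(U) = 5 + U (H(U) = U + 5 = 5 + U)
C/(-456) + (((2 + s(-3)) - 2)*H(-2))/(-291) = 91/(-456) + (((2 - 4) - 2)*(5 - 2))/(-291) = 91*(-1/456) + ((-2 - 2)*3)*(-1/291) = -91/456 - 4*3*(-1/291) = -91/456 - 12*(-1/291) = -91/456 + 4/97 = -7003/44232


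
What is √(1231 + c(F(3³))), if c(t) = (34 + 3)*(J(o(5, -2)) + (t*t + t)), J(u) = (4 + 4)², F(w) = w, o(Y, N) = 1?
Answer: √31571 ≈ 177.68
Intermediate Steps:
J(u) = 64 (J(u) = 8² = 64)
c(t) = 2368 + 37*t + 37*t² (c(t) = (34 + 3)*(64 + (t*t + t)) = 37*(64 + (t² + t)) = 37*(64 + (t + t²)) = 37*(64 + t + t²) = 2368 + 37*t + 37*t²)
√(1231 + c(F(3³))) = √(1231 + (2368 + 37*3³ + 37*(3³)²)) = √(1231 + (2368 + 37*27 + 37*27²)) = √(1231 + (2368 + 999 + 37*729)) = √(1231 + (2368 + 999 + 26973)) = √(1231 + 30340) = √31571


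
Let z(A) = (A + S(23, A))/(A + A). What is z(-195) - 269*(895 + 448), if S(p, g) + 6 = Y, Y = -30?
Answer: -46964633/130 ≈ -3.6127e+5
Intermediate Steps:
S(p, g) = -36 (S(p, g) = -6 - 30 = -36)
z(A) = (-36 + A)/(2*A) (z(A) = (A - 36)/(A + A) = (-36 + A)/((2*A)) = (-36 + A)*(1/(2*A)) = (-36 + A)/(2*A))
z(-195) - 269*(895 + 448) = (½)*(-36 - 195)/(-195) - 269*(895 + 448) = (½)*(-1/195)*(-231) - 269*1343 = 77/130 - 361267 = -46964633/130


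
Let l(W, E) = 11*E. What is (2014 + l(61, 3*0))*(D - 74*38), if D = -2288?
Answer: -10271400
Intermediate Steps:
(2014 + l(61, 3*0))*(D - 74*38) = (2014 + 11*(3*0))*(-2288 - 74*38) = (2014 + 11*0)*(-2288 - 2812) = (2014 + 0)*(-5100) = 2014*(-5100) = -10271400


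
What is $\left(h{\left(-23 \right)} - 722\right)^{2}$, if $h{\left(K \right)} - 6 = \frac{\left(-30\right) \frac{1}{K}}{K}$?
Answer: $\frac{143484894436}{279841} \approx 5.1274 \cdot 10^{5}$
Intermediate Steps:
$h{\left(K \right)} = 6 - \frac{30}{K^{2}}$ ($h{\left(K \right)} = 6 + \frac{\left(-30\right) \frac{1}{K}}{K} = 6 - \frac{30}{K^{2}}$)
$\left(h{\left(-23 \right)} - 722\right)^{2} = \left(\left(6 - \frac{30}{529}\right) - 722\right)^{2} = \left(\frac{3144}{529} - 722\right)^{2} = \left(- \frac{378794}{529}\right)^{2} = \frac{143484894436}{279841}$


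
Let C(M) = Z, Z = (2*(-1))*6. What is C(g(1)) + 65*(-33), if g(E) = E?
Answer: -2157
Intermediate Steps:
Z = -12 (Z = -2*6 = -12)
C(M) = -12
C(g(1)) + 65*(-33) = -12 + 65*(-33) = -12 - 2145 = -2157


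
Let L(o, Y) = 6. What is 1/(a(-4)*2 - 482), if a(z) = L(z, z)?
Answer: -1/470 ≈ -0.0021277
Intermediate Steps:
a(z) = 6
1/(a(-4)*2 - 482) = 1/(6*2 - 482) = 1/(12 - 482) = 1/(-470) = -1/470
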